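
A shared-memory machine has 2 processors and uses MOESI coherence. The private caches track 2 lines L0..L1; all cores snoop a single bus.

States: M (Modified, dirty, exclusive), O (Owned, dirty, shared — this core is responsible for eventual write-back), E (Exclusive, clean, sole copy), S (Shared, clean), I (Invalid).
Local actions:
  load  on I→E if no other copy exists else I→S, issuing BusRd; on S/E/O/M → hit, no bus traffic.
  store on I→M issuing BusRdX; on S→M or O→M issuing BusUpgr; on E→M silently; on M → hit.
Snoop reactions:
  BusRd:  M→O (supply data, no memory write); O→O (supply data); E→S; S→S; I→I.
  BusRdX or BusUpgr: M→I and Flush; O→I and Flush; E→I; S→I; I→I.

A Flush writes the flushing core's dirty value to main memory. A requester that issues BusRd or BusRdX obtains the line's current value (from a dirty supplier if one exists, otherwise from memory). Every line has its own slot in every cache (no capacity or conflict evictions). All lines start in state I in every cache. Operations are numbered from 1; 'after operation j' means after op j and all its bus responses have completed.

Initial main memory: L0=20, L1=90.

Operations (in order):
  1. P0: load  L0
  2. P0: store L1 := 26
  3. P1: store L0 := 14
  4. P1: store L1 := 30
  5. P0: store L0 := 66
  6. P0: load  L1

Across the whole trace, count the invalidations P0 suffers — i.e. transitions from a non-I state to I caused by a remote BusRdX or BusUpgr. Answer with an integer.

invalidations = 2

step 1: P0: load  L0  ⟶  EI  (L0)  txn=BusRd  M[L0]=20
step 2: P0: store L1 := 26  ⟶  MI  (L1)  txn=BusRdX  M[L1]=90
step 3: P1: store L0 := 14  ⟶  IM  (L0)  txn=BusRdX  M[L0]=20
step 4: P1: store L1 := 30  ⟶  IM  (L1)  txn=BusRdX+Flush  M[L1]=26
step 5: P0: store L0 := 66  ⟶  MI  (L0)  txn=BusRdX+Flush  M[L0]=14
step 6: P0: load  L1  ⟶  SO  (L1)  txn=BusRd  M[L1]=26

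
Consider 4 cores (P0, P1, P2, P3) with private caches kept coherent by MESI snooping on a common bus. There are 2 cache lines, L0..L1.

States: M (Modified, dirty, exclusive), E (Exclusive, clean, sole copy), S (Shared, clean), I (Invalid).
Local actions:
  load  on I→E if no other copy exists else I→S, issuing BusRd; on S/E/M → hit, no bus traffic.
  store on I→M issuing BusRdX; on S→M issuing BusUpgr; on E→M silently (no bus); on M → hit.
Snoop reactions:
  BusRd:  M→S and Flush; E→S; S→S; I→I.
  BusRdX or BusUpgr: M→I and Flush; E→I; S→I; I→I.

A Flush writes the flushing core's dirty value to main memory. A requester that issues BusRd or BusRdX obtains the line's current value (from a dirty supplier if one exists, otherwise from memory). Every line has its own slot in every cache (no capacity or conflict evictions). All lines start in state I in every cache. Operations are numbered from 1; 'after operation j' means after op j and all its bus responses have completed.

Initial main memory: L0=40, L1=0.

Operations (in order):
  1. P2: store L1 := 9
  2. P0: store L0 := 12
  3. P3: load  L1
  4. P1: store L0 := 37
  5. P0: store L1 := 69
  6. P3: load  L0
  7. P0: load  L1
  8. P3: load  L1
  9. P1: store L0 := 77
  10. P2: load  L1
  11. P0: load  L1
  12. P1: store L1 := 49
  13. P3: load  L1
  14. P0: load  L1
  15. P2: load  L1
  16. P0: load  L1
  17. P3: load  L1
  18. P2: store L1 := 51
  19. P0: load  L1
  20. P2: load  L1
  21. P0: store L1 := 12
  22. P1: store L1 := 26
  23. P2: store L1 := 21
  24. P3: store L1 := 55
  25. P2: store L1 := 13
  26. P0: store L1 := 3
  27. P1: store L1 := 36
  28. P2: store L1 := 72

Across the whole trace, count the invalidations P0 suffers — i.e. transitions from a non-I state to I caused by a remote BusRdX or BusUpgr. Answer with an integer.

invalidations = 5

  op1 P2: store L1 := 9 → I/I/M/I on L1; bus BusRdX; mem=0
  op2 P0: store L0 := 12 → M/I/I/I on L0; bus BusRdX; mem=40
  op3 P3: load  L1 → I/I/S/S on L1; bus BusRd Flush; mem=9
  op4 P1: store L0 := 37 → I/M/I/I on L0; bus BusRdX Flush; mem=12
  op5 P0: store L1 := 69 → M/I/I/I on L1; bus BusRdX; mem=9
  op6 P3: load  L0 → I/S/I/S on L0; bus BusRd Flush; mem=37
  op7 P0: load  L1 → M/I/I/I on L1; bus (none); mem=9
  op8 P3: load  L1 → S/I/I/S on L1; bus BusRd Flush; mem=69
  op9 P1: store L0 := 77 → I/M/I/I on L0; bus BusUpgr; mem=37
  op10 P2: load  L1 → S/I/S/S on L1; bus BusRd; mem=69
  op11 P0: load  L1 → S/I/S/S on L1; bus (none); mem=69
  op12 P1: store L1 := 49 → I/M/I/I on L1; bus BusRdX; mem=69
  op13 P3: load  L1 → I/S/I/S on L1; bus BusRd Flush; mem=49
  op14 P0: load  L1 → S/S/I/S on L1; bus BusRd; mem=49
  op15 P2: load  L1 → S/S/S/S on L1; bus BusRd; mem=49
  op16 P0: load  L1 → S/S/S/S on L1; bus (none); mem=49
  op17 P3: load  L1 → S/S/S/S on L1; bus (none); mem=49
  op18 P2: store L1 := 51 → I/I/M/I on L1; bus BusUpgr; mem=49
  op19 P0: load  L1 → S/I/S/I on L1; bus BusRd Flush; mem=51
  op20 P2: load  L1 → S/I/S/I on L1; bus (none); mem=51
  op21 P0: store L1 := 12 → M/I/I/I on L1; bus BusUpgr; mem=51
  op22 P1: store L1 := 26 → I/M/I/I on L1; bus BusRdX Flush; mem=12
  op23 P2: store L1 := 21 → I/I/M/I on L1; bus BusRdX Flush; mem=26
  op24 P3: store L1 := 55 → I/I/I/M on L1; bus BusRdX Flush; mem=21
  op25 P2: store L1 := 13 → I/I/M/I on L1; bus BusRdX Flush; mem=55
  op26 P0: store L1 := 3 → M/I/I/I on L1; bus BusRdX Flush; mem=13
  op27 P1: store L1 := 36 → I/M/I/I on L1; bus BusRdX Flush; mem=3
  op28 P2: store L1 := 72 → I/I/M/I on L1; bus BusRdX Flush; mem=36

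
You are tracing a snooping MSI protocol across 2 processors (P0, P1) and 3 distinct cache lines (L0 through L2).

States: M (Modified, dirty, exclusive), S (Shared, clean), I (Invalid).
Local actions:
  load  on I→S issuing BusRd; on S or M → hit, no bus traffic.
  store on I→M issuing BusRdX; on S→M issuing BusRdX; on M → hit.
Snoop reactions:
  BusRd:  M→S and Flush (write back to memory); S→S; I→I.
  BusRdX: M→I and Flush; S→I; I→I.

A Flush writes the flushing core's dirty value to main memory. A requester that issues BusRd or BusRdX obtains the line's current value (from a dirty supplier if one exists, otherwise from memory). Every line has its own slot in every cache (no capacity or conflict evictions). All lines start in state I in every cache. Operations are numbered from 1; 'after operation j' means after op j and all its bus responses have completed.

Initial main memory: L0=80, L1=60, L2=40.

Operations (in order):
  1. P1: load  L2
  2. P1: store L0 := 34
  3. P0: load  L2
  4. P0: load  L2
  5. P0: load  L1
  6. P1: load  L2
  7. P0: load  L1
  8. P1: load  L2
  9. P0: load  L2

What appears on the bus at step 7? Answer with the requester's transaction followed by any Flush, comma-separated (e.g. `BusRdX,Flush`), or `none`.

bus = none

  op1 P1: load  L2 → I/S on L2; bus BusRd; mem=40
  op2 P1: store L0 := 34 → I/M on L0; bus BusRdX; mem=80
  op3 P0: load  L2 → S/S on L2; bus BusRd; mem=40
  op4 P0: load  L2 → S/S on L2; bus (none); mem=40
  op5 P0: load  L1 → S/I on L1; bus BusRd; mem=60
  op6 P1: load  L2 → S/S on L2; bus (none); mem=40
  op7 P0: load  L1 → S/I on L1; bus (none); mem=60
  op8 P1: load  L2 → S/S on L2; bus (none); mem=40
  op9 P0: load  L2 → S/S on L2; bus (none); mem=40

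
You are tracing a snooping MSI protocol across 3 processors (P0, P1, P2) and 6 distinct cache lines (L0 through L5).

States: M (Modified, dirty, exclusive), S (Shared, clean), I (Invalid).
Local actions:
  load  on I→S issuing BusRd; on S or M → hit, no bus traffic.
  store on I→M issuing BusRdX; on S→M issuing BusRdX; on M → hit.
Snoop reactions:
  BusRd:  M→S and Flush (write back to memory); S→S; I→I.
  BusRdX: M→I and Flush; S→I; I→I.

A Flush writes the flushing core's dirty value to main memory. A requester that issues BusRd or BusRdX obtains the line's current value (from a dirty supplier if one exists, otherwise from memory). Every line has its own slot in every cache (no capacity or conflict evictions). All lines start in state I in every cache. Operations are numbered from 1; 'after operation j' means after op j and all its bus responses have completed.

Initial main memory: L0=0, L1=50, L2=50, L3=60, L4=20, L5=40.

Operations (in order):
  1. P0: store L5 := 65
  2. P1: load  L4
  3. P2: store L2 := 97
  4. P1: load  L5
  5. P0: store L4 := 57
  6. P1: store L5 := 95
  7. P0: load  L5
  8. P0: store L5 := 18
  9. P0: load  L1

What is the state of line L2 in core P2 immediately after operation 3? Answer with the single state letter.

1. P0: store L5 := 65  bus=[BusRdX]  L5: P0=M P1=I P2=I  mem[L5]=40
2. P1: load  L4  bus=[BusRd]  L4: P0=I P1=S P2=I  mem[L4]=20
3. P2: store L2 := 97  bus=[BusRdX]  L2: P0=I P1=I P2=M  mem[L2]=50
4. P1: load  L5  bus=[BusRd,Flush]  L5: P0=S P1=S P2=I  mem[L5]=65
5. P0: store L4 := 57  bus=[BusRdX]  L4: P0=M P1=I P2=I  mem[L4]=20
6. P1: store L5 := 95  bus=[BusRdX]  L5: P0=I P1=M P2=I  mem[L5]=65
7. P0: load  L5  bus=[BusRd,Flush]  L5: P0=S P1=S P2=I  mem[L5]=95
8. P0: store L5 := 18  bus=[BusRdX]  L5: P0=M P1=I P2=I  mem[L5]=95
9. P0: load  L1  bus=[BusRd]  L1: P0=S P1=I P2=I  mem[L1]=50

state = M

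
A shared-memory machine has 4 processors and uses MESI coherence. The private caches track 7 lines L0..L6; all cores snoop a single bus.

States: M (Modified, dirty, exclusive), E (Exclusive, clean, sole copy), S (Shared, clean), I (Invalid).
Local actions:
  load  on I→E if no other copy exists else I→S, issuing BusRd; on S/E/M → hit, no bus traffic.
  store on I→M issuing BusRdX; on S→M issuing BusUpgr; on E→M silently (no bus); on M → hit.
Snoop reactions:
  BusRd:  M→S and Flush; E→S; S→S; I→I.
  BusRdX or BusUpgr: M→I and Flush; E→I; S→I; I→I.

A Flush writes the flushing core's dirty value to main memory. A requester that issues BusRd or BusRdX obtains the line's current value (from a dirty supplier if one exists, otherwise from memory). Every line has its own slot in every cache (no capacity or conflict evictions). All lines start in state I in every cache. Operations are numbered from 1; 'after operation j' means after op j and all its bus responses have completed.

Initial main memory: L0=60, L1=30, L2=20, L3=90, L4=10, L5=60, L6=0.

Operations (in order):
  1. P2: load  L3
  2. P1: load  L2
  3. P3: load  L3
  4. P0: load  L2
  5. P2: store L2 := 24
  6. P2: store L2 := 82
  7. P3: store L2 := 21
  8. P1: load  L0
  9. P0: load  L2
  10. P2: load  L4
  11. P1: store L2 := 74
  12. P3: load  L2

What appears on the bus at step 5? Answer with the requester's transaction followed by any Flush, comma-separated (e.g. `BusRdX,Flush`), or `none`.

  op1 P2: load  L3 → I/I/E/I on L3; bus BusRd; mem=90
  op2 P1: load  L2 → I/E/I/I on L2; bus BusRd; mem=20
  op3 P3: load  L3 → I/I/S/S on L3; bus BusRd; mem=90
  op4 P0: load  L2 → S/S/I/I on L2; bus BusRd; mem=20
  op5 P2: store L2 := 24 → I/I/M/I on L2; bus BusRdX; mem=20
  op6 P2: store L2 := 82 → I/I/M/I on L2; bus (none); mem=20
  op7 P3: store L2 := 21 → I/I/I/M on L2; bus BusRdX Flush; mem=82
  op8 P1: load  L0 → I/E/I/I on L0; bus BusRd; mem=60
  op9 P0: load  L2 → S/I/I/S on L2; bus BusRd Flush; mem=21
  op10 P2: load  L4 → I/I/E/I on L4; bus BusRd; mem=10
  op11 P1: store L2 := 74 → I/M/I/I on L2; bus BusRdX; mem=21
  op12 P3: load  L2 → I/S/I/S on L2; bus BusRd Flush; mem=74

bus = BusRdX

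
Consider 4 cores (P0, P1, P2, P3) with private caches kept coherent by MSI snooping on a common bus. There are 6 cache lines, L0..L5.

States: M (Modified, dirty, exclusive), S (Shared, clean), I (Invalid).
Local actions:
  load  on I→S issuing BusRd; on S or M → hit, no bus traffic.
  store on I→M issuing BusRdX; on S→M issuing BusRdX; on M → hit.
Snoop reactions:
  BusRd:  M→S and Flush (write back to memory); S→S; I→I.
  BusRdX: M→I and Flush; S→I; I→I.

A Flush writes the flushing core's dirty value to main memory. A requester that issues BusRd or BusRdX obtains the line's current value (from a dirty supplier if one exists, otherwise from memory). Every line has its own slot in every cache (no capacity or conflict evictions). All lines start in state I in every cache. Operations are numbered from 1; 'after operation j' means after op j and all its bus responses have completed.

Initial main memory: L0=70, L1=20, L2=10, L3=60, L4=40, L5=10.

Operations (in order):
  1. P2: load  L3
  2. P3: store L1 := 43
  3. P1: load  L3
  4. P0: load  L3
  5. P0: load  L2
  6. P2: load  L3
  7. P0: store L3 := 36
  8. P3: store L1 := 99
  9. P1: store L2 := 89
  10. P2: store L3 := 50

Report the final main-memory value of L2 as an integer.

memory[L2] = 10

step 1: P2: load  L3  ⟶  IISI  (L3)  txn=BusRd  M[L3]=60
step 2: P3: store L1 := 43  ⟶  IIIM  (L1)  txn=BusRdX  M[L1]=20
step 3: P1: load  L3  ⟶  ISSI  (L3)  txn=BusRd  M[L3]=60
step 4: P0: load  L3  ⟶  SSSI  (L3)  txn=BusRd  M[L3]=60
step 5: P0: load  L2  ⟶  SIII  (L2)  txn=BusRd  M[L2]=10
step 6: P2: load  L3  ⟶  SSSI  (L3)  txn=∅  M[L3]=60
step 7: P0: store L3 := 36  ⟶  MIII  (L3)  txn=BusRdX  M[L3]=60
step 8: P3: store L1 := 99  ⟶  IIIM  (L1)  txn=∅  M[L1]=20
step 9: P1: store L2 := 89  ⟶  IMII  (L2)  txn=BusRdX  M[L2]=10
step 10: P2: store L3 := 50  ⟶  IIMI  (L3)  txn=BusRdX+Flush  M[L3]=36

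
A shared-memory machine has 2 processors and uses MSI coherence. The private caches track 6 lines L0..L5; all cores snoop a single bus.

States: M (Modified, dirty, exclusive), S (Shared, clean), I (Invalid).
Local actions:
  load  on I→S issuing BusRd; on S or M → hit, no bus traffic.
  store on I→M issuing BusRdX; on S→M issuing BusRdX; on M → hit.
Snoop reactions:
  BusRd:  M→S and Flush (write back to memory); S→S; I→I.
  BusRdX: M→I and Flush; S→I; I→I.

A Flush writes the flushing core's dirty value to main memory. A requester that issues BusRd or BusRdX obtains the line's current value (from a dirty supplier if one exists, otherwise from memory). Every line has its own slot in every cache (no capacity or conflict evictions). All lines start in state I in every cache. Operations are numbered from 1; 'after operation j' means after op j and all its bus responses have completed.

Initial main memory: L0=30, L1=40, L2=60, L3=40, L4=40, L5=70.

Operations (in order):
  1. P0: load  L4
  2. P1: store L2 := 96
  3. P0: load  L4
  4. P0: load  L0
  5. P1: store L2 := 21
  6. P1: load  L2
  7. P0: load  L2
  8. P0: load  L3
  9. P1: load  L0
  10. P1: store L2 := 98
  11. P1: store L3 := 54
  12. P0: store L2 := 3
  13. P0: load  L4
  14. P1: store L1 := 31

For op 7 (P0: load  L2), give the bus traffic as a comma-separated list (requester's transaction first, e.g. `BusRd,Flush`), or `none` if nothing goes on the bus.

step 1: P0: load  L4  ⟶  SI  (L4)  txn=BusRd  M[L4]=40
step 2: P1: store L2 := 96  ⟶  IM  (L2)  txn=BusRdX  M[L2]=60
step 3: P0: load  L4  ⟶  SI  (L4)  txn=∅  M[L4]=40
step 4: P0: load  L0  ⟶  SI  (L0)  txn=BusRd  M[L0]=30
step 5: P1: store L2 := 21  ⟶  IM  (L2)  txn=∅  M[L2]=60
step 6: P1: load  L2  ⟶  IM  (L2)  txn=∅  M[L2]=60
step 7: P0: load  L2  ⟶  SS  (L2)  txn=BusRd+Flush  M[L2]=21
step 8: P0: load  L3  ⟶  SI  (L3)  txn=BusRd  M[L3]=40
step 9: P1: load  L0  ⟶  SS  (L0)  txn=BusRd  M[L0]=30
step 10: P1: store L2 := 98  ⟶  IM  (L2)  txn=BusRdX  M[L2]=21
step 11: P1: store L3 := 54  ⟶  IM  (L3)  txn=BusRdX  M[L3]=40
step 12: P0: store L2 := 3  ⟶  MI  (L2)  txn=BusRdX+Flush  M[L2]=98
step 13: P0: load  L4  ⟶  SI  (L4)  txn=∅  M[L4]=40
step 14: P1: store L1 := 31  ⟶  IM  (L1)  txn=BusRdX  M[L1]=40

bus = BusRd,Flush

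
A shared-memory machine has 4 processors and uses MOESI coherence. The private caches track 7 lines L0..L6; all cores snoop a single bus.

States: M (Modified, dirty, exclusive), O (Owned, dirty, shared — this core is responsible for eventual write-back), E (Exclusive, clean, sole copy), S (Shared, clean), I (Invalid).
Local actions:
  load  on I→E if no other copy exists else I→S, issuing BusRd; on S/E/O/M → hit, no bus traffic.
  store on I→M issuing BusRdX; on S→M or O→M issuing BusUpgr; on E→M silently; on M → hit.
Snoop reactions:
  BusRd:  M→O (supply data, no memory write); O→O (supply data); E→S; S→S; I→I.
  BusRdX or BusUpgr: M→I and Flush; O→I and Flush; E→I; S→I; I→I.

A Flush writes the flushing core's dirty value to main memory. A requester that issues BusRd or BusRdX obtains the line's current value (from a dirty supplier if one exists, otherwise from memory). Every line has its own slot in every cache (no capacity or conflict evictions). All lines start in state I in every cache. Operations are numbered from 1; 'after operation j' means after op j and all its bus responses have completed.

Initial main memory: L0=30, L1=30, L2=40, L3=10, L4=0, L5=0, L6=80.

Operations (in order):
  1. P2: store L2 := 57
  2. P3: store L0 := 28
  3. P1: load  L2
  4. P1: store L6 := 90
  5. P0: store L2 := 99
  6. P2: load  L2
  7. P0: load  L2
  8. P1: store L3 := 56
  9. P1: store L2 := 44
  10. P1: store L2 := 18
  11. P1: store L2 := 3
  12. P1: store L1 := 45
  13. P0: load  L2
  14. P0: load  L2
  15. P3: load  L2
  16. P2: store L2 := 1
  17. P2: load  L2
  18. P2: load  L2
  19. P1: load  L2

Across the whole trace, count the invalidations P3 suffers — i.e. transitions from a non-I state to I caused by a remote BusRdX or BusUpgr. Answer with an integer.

invalidations = 1

  op1 P2: store L2 := 57 → I/I/M/I on L2; bus BusRdX; mem=40
  op2 P3: store L0 := 28 → I/I/I/M on L0; bus BusRdX; mem=30
  op3 P1: load  L2 → I/S/O/I on L2; bus BusRd; mem=40
  op4 P1: store L6 := 90 → I/M/I/I on L6; bus BusRdX; mem=80
  op5 P0: store L2 := 99 → M/I/I/I on L2; bus BusRdX Flush; mem=57
  op6 P2: load  L2 → O/I/S/I on L2; bus BusRd; mem=57
  op7 P0: load  L2 → O/I/S/I on L2; bus (none); mem=57
  op8 P1: store L3 := 56 → I/M/I/I on L3; bus BusRdX; mem=10
  op9 P1: store L2 := 44 → I/M/I/I on L2; bus BusRdX Flush; mem=99
  op10 P1: store L2 := 18 → I/M/I/I on L2; bus (none); mem=99
  op11 P1: store L2 := 3 → I/M/I/I on L2; bus (none); mem=99
  op12 P1: store L1 := 45 → I/M/I/I on L1; bus BusRdX; mem=30
  op13 P0: load  L2 → S/O/I/I on L2; bus BusRd; mem=99
  op14 P0: load  L2 → S/O/I/I on L2; bus (none); mem=99
  op15 P3: load  L2 → S/O/I/S on L2; bus BusRd; mem=99
  op16 P2: store L2 := 1 → I/I/M/I on L2; bus BusRdX Flush; mem=3
  op17 P2: load  L2 → I/I/M/I on L2; bus (none); mem=3
  op18 P2: load  L2 → I/I/M/I on L2; bus (none); mem=3
  op19 P1: load  L2 → I/S/O/I on L2; bus BusRd; mem=3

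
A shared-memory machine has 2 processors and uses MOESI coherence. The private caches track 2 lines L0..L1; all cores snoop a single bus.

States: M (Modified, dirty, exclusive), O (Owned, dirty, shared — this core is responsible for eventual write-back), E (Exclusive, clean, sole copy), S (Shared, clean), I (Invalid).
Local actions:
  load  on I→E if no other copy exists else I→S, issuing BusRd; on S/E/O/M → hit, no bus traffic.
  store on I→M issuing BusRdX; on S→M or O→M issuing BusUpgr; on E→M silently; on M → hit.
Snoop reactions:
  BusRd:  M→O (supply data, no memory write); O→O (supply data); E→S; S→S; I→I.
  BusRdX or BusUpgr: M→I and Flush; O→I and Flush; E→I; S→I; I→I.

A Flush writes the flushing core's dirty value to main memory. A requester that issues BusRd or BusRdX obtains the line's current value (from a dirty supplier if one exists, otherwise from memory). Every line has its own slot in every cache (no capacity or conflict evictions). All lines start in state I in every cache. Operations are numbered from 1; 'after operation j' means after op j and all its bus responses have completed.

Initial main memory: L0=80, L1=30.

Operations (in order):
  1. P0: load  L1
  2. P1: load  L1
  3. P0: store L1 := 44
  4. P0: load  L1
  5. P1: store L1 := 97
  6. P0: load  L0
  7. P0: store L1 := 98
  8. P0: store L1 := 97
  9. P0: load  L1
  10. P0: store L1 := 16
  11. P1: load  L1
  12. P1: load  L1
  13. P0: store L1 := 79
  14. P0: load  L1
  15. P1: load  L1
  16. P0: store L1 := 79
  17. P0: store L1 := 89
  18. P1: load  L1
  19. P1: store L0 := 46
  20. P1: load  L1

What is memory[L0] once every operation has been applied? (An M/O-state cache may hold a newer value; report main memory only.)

memory[L0] = 80

[1] P0: load  L1 | P0:E(30), P1:I | bus: BusRd
[2] P1: load  L1 | P0:S(30), P1:S(30) | bus: BusRd
[3] P0: store L1 := 44 | P0:M(44), P1:I | bus: BusUpgr
[4] P0: load  L1 | P0:M(44), P1:I | bus: none
[5] P1: store L1 := 97 | P0:I, P1:M(97) | bus: BusRdX,Flush
[6] P0: load  L0 | P0:E(80), P1:I | bus: BusRd
[7] P0: store L1 := 98 | P0:M(98), P1:I | bus: BusRdX,Flush
[8] P0: store L1 := 97 | P0:M(97), P1:I | bus: none
[9] P0: load  L1 | P0:M(97), P1:I | bus: none
[10] P0: store L1 := 16 | P0:M(16), P1:I | bus: none
[11] P1: load  L1 | P0:O(16), P1:S(16) | bus: BusRd
[12] P1: load  L1 | P0:O(16), P1:S(16) | bus: none
[13] P0: store L1 := 79 | P0:M(79), P1:I | bus: BusUpgr
[14] P0: load  L1 | P0:M(79), P1:I | bus: none
[15] P1: load  L1 | P0:O(79), P1:S(79) | bus: BusRd
[16] P0: store L1 := 79 | P0:M(79), P1:I | bus: BusUpgr
[17] P0: store L1 := 89 | P0:M(89), P1:I | bus: none
[18] P1: load  L1 | P0:O(89), P1:S(89) | bus: BusRd
[19] P1: store L0 := 46 | P0:I, P1:M(46) | bus: BusRdX
[20] P1: load  L1 | P0:O(89), P1:S(89) | bus: none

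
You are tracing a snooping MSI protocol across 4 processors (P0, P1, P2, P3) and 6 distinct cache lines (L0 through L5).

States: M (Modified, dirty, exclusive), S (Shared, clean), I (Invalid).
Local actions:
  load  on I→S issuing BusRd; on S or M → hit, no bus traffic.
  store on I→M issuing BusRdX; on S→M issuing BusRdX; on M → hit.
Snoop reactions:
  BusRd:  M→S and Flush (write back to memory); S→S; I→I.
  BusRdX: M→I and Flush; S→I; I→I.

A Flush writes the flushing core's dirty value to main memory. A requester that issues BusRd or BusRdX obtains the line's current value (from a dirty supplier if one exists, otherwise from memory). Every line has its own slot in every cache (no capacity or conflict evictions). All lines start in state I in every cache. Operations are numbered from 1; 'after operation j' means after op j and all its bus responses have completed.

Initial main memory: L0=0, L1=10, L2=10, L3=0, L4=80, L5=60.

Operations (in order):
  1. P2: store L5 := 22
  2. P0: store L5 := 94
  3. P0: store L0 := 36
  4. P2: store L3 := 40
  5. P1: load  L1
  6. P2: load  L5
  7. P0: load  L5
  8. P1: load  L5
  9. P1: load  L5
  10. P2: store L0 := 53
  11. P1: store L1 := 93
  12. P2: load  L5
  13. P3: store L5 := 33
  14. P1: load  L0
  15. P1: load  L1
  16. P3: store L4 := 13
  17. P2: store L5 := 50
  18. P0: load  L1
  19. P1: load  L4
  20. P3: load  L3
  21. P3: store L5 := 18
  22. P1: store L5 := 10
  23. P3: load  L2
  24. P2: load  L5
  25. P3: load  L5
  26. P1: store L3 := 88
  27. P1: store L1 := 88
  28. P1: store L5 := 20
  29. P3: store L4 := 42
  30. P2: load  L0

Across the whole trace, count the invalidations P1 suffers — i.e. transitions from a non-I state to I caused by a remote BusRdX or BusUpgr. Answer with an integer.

invalidations = 2

  op1 P2: store L5 := 22 → I/I/M/I on L5; bus BusRdX; mem=60
  op2 P0: store L5 := 94 → M/I/I/I on L5; bus BusRdX Flush; mem=22
  op3 P0: store L0 := 36 → M/I/I/I on L0; bus BusRdX; mem=0
  op4 P2: store L3 := 40 → I/I/M/I on L3; bus BusRdX; mem=0
  op5 P1: load  L1 → I/S/I/I on L1; bus BusRd; mem=10
  op6 P2: load  L5 → S/I/S/I on L5; bus BusRd Flush; mem=94
  op7 P0: load  L5 → S/I/S/I on L5; bus (none); mem=94
  op8 P1: load  L5 → S/S/S/I on L5; bus BusRd; mem=94
  op9 P1: load  L5 → S/S/S/I on L5; bus (none); mem=94
  op10 P2: store L0 := 53 → I/I/M/I on L0; bus BusRdX Flush; mem=36
  op11 P1: store L1 := 93 → I/M/I/I on L1; bus BusRdX; mem=10
  op12 P2: load  L5 → S/S/S/I on L5; bus (none); mem=94
  op13 P3: store L5 := 33 → I/I/I/M on L5; bus BusRdX; mem=94
  op14 P1: load  L0 → I/S/S/I on L0; bus BusRd Flush; mem=53
  op15 P1: load  L1 → I/M/I/I on L1; bus (none); mem=10
  op16 P3: store L4 := 13 → I/I/I/M on L4; bus BusRdX; mem=80
  op17 P2: store L5 := 50 → I/I/M/I on L5; bus BusRdX Flush; mem=33
  op18 P0: load  L1 → S/S/I/I on L1; bus BusRd Flush; mem=93
  op19 P1: load  L4 → I/S/I/S on L4; bus BusRd Flush; mem=13
  op20 P3: load  L3 → I/I/S/S on L3; bus BusRd Flush; mem=40
  op21 P3: store L5 := 18 → I/I/I/M on L5; bus BusRdX Flush; mem=50
  op22 P1: store L5 := 10 → I/M/I/I on L5; bus BusRdX Flush; mem=18
  op23 P3: load  L2 → I/I/I/S on L2; bus BusRd; mem=10
  op24 P2: load  L5 → I/S/S/I on L5; bus BusRd Flush; mem=10
  op25 P3: load  L5 → I/S/S/S on L5; bus BusRd; mem=10
  op26 P1: store L3 := 88 → I/M/I/I on L3; bus BusRdX; mem=40
  op27 P1: store L1 := 88 → I/M/I/I on L1; bus BusRdX; mem=93
  op28 P1: store L5 := 20 → I/M/I/I on L5; bus BusRdX; mem=10
  op29 P3: store L4 := 42 → I/I/I/M on L4; bus BusRdX; mem=13
  op30 P2: load  L0 → I/S/S/I on L0; bus (none); mem=53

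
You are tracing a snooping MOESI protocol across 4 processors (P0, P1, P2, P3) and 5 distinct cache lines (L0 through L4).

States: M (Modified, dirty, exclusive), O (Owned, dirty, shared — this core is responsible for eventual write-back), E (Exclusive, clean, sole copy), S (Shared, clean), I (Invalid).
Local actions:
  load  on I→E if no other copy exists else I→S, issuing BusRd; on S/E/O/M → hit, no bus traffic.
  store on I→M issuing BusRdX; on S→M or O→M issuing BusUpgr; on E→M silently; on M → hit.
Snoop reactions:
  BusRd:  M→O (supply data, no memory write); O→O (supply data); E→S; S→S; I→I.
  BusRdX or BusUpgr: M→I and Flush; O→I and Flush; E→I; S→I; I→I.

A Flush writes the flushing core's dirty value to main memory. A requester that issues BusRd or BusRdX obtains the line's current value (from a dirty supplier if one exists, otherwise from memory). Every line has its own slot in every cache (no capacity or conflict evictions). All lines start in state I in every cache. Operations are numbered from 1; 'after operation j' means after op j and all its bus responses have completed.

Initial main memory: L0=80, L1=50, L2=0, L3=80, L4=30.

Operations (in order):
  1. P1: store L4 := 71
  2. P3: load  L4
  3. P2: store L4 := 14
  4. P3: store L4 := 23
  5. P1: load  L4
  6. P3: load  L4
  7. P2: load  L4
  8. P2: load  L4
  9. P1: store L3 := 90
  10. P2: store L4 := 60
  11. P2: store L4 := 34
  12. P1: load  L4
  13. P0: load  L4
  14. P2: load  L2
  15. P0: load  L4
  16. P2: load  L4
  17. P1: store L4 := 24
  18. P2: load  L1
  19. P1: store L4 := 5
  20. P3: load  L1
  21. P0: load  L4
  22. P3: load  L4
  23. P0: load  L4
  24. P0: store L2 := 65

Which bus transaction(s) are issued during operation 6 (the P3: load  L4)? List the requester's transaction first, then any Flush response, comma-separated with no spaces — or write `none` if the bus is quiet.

[1] P1: store L4 := 71 | P0:I, P1:M(71), P2:I, P3:I | bus: BusRdX
[2] P3: load  L4 | P0:I, P1:O(71), P2:I, P3:S(71) | bus: BusRd
[3] P2: store L4 := 14 | P0:I, P1:I, P2:M(14), P3:I | bus: BusRdX,Flush
[4] P3: store L4 := 23 | P0:I, P1:I, P2:I, P3:M(23) | bus: BusRdX,Flush
[5] P1: load  L4 | P0:I, P1:S(23), P2:I, P3:O(23) | bus: BusRd
[6] P3: load  L4 | P0:I, P1:S(23), P2:I, P3:O(23) | bus: none
[7] P2: load  L4 | P0:I, P1:S(23), P2:S(23), P3:O(23) | bus: BusRd
[8] P2: load  L4 | P0:I, P1:S(23), P2:S(23), P3:O(23) | bus: none
[9] P1: store L3 := 90 | P0:I, P1:M(90), P2:I, P3:I | bus: BusRdX
[10] P2: store L4 := 60 | P0:I, P1:I, P2:M(60), P3:I | bus: BusUpgr,Flush
[11] P2: store L4 := 34 | P0:I, P1:I, P2:M(34), P3:I | bus: none
[12] P1: load  L4 | P0:I, P1:S(34), P2:O(34), P3:I | bus: BusRd
[13] P0: load  L4 | P0:S(34), P1:S(34), P2:O(34), P3:I | bus: BusRd
[14] P2: load  L2 | P0:I, P1:I, P2:E(0), P3:I | bus: BusRd
[15] P0: load  L4 | P0:S(34), P1:S(34), P2:O(34), P3:I | bus: none
[16] P2: load  L4 | P0:S(34), P1:S(34), P2:O(34), P3:I | bus: none
[17] P1: store L4 := 24 | P0:I, P1:M(24), P2:I, P3:I | bus: BusUpgr,Flush
[18] P2: load  L1 | P0:I, P1:I, P2:E(50), P3:I | bus: BusRd
[19] P1: store L4 := 5 | P0:I, P1:M(5), P2:I, P3:I | bus: none
[20] P3: load  L1 | P0:I, P1:I, P2:S(50), P3:S(50) | bus: BusRd
[21] P0: load  L4 | P0:S(5), P1:O(5), P2:I, P3:I | bus: BusRd
[22] P3: load  L4 | P0:S(5), P1:O(5), P2:I, P3:S(5) | bus: BusRd
[23] P0: load  L4 | P0:S(5), P1:O(5), P2:I, P3:S(5) | bus: none
[24] P0: store L2 := 65 | P0:M(65), P1:I, P2:I, P3:I | bus: BusRdX

bus = none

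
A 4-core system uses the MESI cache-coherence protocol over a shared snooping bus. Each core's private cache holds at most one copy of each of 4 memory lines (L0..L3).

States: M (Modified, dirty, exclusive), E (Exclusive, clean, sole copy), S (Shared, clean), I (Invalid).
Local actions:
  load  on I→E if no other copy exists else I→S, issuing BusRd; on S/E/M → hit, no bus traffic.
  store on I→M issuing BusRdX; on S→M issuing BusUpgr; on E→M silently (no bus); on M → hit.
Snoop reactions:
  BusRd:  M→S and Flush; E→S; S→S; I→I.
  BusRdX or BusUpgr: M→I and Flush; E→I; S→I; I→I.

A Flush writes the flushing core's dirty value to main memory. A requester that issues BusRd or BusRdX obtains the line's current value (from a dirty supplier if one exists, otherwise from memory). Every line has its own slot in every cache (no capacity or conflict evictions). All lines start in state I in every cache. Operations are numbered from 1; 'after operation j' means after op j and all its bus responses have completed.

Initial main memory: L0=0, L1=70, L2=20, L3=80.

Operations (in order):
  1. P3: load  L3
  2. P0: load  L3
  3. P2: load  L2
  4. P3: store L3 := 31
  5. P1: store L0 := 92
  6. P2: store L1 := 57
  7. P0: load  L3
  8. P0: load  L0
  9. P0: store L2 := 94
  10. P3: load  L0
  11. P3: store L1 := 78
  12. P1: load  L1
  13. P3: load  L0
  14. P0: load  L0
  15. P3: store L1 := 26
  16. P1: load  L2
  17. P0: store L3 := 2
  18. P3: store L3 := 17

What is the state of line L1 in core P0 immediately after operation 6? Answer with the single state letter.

state = I

step 1: P3: load  L3  ⟶  IIIE  (L3)  txn=BusRd  M[L3]=80
step 2: P0: load  L3  ⟶  SIIS  (L3)  txn=BusRd  M[L3]=80
step 3: P2: load  L2  ⟶  IIEI  (L2)  txn=BusRd  M[L2]=20
step 4: P3: store L3 := 31  ⟶  IIIM  (L3)  txn=BusUpgr  M[L3]=80
step 5: P1: store L0 := 92  ⟶  IMII  (L0)  txn=BusRdX  M[L0]=0
step 6: P2: store L1 := 57  ⟶  IIMI  (L1)  txn=BusRdX  M[L1]=70
step 7: P0: load  L3  ⟶  SIIS  (L3)  txn=BusRd+Flush  M[L3]=31
step 8: P0: load  L0  ⟶  SSII  (L0)  txn=BusRd+Flush  M[L0]=92
step 9: P0: store L2 := 94  ⟶  MIII  (L2)  txn=BusRdX  M[L2]=20
step 10: P3: load  L0  ⟶  SSIS  (L0)  txn=BusRd  M[L0]=92
step 11: P3: store L1 := 78  ⟶  IIIM  (L1)  txn=BusRdX+Flush  M[L1]=57
step 12: P1: load  L1  ⟶  ISIS  (L1)  txn=BusRd+Flush  M[L1]=78
step 13: P3: load  L0  ⟶  SSIS  (L0)  txn=∅  M[L0]=92
step 14: P0: load  L0  ⟶  SSIS  (L0)  txn=∅  M[L0]=92
step 15: P3: store L1 := 26  ⟶  IIIM  (L1)  txn=BusUpgr  M[L1]=78
step 16: P1: load  L2  ⟶  SSII  (L2)  txn=BusRd+Flush  M[L2]=94
step 17: P0: store L3 := 2  ⟶  MIII  (L3)  txn=BusUpgr  M[L3]=31
step 18: P3: store L3 := 17  ⟶  IIIM  (L3)  txn=BusRdX+Flush  M[L3]=2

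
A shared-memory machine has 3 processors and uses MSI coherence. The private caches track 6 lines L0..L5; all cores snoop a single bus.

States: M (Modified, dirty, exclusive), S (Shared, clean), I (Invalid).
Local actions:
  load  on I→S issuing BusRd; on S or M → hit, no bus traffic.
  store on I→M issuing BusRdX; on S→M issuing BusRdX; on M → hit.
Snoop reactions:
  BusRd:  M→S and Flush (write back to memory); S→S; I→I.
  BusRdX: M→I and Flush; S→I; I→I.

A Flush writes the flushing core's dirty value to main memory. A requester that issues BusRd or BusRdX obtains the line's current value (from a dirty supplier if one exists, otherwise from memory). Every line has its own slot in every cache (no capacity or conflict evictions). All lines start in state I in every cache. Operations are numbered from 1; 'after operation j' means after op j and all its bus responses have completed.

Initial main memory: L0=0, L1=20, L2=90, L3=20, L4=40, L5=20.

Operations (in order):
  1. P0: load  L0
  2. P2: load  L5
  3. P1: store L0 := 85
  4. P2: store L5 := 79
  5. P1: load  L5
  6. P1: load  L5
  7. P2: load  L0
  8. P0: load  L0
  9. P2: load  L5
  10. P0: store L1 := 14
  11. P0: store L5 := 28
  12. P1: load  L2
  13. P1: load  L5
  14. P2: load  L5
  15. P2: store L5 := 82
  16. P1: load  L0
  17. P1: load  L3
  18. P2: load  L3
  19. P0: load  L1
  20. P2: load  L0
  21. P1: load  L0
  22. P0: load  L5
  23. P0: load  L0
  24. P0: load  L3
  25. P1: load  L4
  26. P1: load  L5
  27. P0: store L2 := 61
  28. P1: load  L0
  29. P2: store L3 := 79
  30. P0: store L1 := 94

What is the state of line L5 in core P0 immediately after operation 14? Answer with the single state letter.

state = S

step 1: P0: load  L0  ⟶  SII  (L0)  txn=BusRd  M[L0]=0
step 2: P2: load  L5  ⟶  IIS  (L5)  txn=BusRd  M[L5]=20
step 3: P1: store L0 := 85  ⟶  IMI  (L0)  txn=BusRdX  M[L0]=0
step 4: P2: store L5 := 79  ⟶  IIM  (L5)  txn=BusRdX  M[L5]=20
step 5: P1: load  L5  ⟶  ISS  (L5)  txn=BusRd+Flush  M[L5]=79
step 6: P1: load  L5  ⟶  ISS  (L5)  txn=∅  M[L5]=79
step 7: P2: load  L0  ⟶  ISS  (L0)  txn=BusRd+Flush  M[L0]=85
step 8: P0: load  L0  ⟶  SSS  (L0)  txn=BusRd  M[L0]=85
step 9: P2: load  L5  ⟶  ISS  (L5)  txn=∅  M[L5]=79
step 10: P0: store L1 := 14  ⟶  MII  (L1)  txn=BusRdX  M[L1]=20
step 11: P0: store L5 := 28  ⟶  MII  (L5)  txn=BusRdX  M[L5]=79
step 12: P1: load  L2  ⟶  ISI  (L2)  txn=BusRd  M[L2]=90
step 13: P1: load  L5  ⟶  SSI  (L5)  txn=BusRd+Flush  M[L5]=28
step 14: P2: load  L5  ⟶  SSS  (L5)  txn=BusRd  M[L5]=28
step 15: P2: store L5 := 82  ⟶  IIM  (L5)  txn=BusRdX  M[L5]=28
step 16: P1: load  L0  ⟶  SSS  (L0)  txn=∅  M[L0]=85
step 17: P1: load  L3  ⟶  ISI  (L3)  txn=BusRd  M[L3]=20
step 18: P2: load  L3  ⟶  ISS  (L3)  txn=BusRd  M[L3]=20
step 19: P0: load  L1  ⟶  MII  (L1)  txn=∅  M[L1]=20
step 20: P2: load  L0  ⟶  SSS  (L0)  txn=∅  M[L0]=85
step 21: P1: load  L0  ⟶  SSS  (L0)  txn=∅  M[L0]=85
step 22: P0: load  L5  ⟶  SIS  (L5)  txn=BusRd+Flush  M[L5]=82
step 23: P0: load  L0  ⟶  SSS  (L0)  txn=∅  M[L0]=85
step 24: P0: load  L3  ⟶  SSS  (L3)  txn=BusRd  M[L3]=20
step 25: P1: load  L4  ⟶  ISI  (L4)  txn=BusRd  M[L4]=40
step 26: P1: load  L5  ⟶  SSS  (L5)  txn=BusRd  M[L5]=82
step 27: P0: store L2 := 61  ⟶  MII  (L2)  txn=BusRdX  M[L2]=90
step 28: P1: load  L0  ⟶  SSS  (L0)  txn=∅  M[L0]=85
step 29: P2: store L3 := 79  ⟶  IIM  (L3)  txn=BusRdX  M[L3]=20
step 30: P0: store L1 := 94  ⟶  MII  (L1)  txn=∅  M[L1]=20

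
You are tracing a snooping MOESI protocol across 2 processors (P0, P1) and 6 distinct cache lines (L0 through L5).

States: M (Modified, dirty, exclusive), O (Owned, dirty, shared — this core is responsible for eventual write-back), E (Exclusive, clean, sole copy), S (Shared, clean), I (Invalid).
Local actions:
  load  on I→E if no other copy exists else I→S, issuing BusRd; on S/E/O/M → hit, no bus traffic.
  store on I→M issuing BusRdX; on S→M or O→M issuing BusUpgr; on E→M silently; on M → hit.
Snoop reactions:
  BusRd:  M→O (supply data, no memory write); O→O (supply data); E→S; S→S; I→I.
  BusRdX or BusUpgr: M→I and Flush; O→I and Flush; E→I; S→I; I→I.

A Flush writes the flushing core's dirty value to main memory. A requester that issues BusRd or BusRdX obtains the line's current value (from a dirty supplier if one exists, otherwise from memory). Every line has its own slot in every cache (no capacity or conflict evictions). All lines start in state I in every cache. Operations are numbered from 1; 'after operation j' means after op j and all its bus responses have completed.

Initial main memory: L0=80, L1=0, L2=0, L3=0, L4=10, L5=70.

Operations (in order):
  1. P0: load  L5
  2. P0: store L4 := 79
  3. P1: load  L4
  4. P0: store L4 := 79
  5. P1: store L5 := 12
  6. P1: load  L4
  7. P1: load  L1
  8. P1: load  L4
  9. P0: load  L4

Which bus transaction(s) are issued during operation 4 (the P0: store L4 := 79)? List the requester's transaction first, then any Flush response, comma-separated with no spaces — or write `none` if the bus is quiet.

bus = BusUpgr

step 1: P0: load  L5  ⟶  EI  (L5)  txn=BusRd  M[L5]=70
step 2: P0: store L4 := 79  ⟶  MI  (L4)  txn=BusRdX  M[L4]=10
step 3: P1: load  L4  ⟶  OS  (L4)  txn=BusRd  M[L4]=10
step 4: P0: store L4 := 79  ⟶  MI  (L4)  txn=BusUpgr  M[L4]=10
step 5: P1: store L5 := 12  ⟶  IM  (L5)  txn=BusRdX  M[L5]=70
step 6: P1: load  L4  ⟶  OS  (L4)  txn=BusRd  M[L4]=10
step 7: P1: load  L1  ⟶  IE  (L1)  txn=BusRd  M[L1]=0
step 8: P1: load  L4  ⟶  OS  (L4)  txn=∅  M[L4]=10
step 9: P0: load  L4  ⟶  OS  (L4)  txn=∅  M[L4]=10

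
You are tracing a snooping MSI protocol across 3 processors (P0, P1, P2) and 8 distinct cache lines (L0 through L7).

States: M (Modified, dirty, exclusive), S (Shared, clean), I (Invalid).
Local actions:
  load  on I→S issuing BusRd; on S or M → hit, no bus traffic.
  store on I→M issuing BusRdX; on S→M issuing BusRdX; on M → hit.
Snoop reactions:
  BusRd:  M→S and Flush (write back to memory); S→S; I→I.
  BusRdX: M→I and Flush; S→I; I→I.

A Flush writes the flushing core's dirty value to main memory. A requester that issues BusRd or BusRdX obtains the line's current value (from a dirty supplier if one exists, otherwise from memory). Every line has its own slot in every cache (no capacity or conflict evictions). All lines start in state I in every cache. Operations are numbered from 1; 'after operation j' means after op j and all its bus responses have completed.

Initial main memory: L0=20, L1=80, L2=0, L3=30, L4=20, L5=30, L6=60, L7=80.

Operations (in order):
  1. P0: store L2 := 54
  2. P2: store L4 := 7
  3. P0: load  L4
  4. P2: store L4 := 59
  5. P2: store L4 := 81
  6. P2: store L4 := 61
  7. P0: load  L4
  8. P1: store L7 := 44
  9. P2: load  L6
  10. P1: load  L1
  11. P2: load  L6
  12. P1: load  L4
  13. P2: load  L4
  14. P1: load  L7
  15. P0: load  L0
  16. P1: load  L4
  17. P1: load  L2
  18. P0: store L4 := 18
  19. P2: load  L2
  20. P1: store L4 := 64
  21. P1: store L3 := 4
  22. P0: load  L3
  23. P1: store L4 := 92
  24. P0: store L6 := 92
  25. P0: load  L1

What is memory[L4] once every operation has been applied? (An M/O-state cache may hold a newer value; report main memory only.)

memory[L4] = 18

step 1: P0: store L2 := 54  ⟶  MII  (L2)  txn=BusRdX  M[L2]=0
step 2: P2: store L4 := 7  ⟶  IIM  (L4)  txn=BusRdX  M[L4]=20
step 3: P0: load  L4  ⟶  SIS  (L4)  txn=BusRd+Flush  M[L4]=7
step 4: P2: store L4 := 59  ⟶  IIM  (L4)  txn=BusRdX  M[L4]=7
step 5: P2: store L4 := 81  ⟶  IIM  (L4)  txn=∅  M[L4]=7
step 6: P2: store L4 := 61  ⟶  IIM  (L4)  txn=∅  M[L4]=7
step 7: P0: load  L4  ⟶  SIS  (L4)  txn=BusRd+Flush  M[L4]=61
step 8: P1: store L7 := 44  ⟶  IMI  (L7)  txn=BusRdX  M[L7]=80
step 9: P2: load  L6  ⟶  IIS  (L6)  txn=BusRd  M[L6]=60
step 10: P1: load  L1  ⟶  ISI  (L1)  txn=BusRd  M[L1]=80
step 11: P2: load  L6  ⟶  IIS  (L6)  txn=∅  M[L6]=60
step 12: P1: load  L4  ⟶  SSS  (L4)  txn=BusRd  M[L4]=61
step 13: P2: load  L4  ⟶  SSS  (L4)  txn=∅  M[L4]=61
step 14: P1: load  L7  ⟶  IMI  (L7)  txn=∅  M[L7]=80
step 15: P0: load  L0  ⟶  SII  (L0)  txn=BusRd  M[L0]=20
step 16: P1: load  L4  ⟶  SSS  (L4)  txn=∅  M[L4]=61
step 17: P1: load  L2  ⟶  SSI  (L2)  txn=BusRd+Flush  M[L2]=54
step 18: P0: store L4 := 18  ⟶  MII  (L4)  txn=BusRdX  M[L4]=61
step 19: P2: load  L2  ⟶  SSS  (L2)  txn=BusRd  M[L2]=54
step 20: P1: store L4 := 64  ⟶  IMI  (L4)  txn=BusRdX+Flush  M[L4]=18
step 21: P1: store L3 := 4  ⟶  IMI  (L3)  txn=BusRdX  M[L3]=30
step 22: P0: load  L3  ⟶  SSI  (L3)  txn=BusRd+Flush  M[L3]=4
step 23: P1: store L4 := 92  ⟶  IMI  (L4)  txn=∅  M[L4]=18
step 24: P0: store L6 := 92  ⟶  MII  (L6)  txn=BusRdX  M[L6]=60
step 25: P0: load  L1  ⟶  SSI  (L1)  txn=BusRd  M[L1]=80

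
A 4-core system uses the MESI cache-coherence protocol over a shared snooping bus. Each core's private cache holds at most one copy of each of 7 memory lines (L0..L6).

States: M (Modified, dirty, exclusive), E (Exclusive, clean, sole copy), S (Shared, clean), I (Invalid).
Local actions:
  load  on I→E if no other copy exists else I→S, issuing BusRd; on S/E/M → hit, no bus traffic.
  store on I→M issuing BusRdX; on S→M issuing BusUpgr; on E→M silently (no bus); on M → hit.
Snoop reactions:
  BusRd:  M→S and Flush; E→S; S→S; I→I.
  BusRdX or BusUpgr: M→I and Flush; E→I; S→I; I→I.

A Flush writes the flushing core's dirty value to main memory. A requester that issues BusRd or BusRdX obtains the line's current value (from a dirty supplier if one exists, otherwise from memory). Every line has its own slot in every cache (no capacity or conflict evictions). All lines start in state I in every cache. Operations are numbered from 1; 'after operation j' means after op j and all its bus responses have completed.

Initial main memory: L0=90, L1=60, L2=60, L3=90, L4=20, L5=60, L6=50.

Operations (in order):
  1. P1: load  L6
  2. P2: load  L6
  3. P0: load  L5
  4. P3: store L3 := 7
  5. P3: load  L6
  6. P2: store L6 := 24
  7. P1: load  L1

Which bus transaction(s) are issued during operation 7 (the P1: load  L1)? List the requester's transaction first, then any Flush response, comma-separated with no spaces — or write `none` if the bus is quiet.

bus = BusRd

step 1: P1: load  L6  ⟶  IEII  (L6)  txn=BusRd  M[L6]=50
step 2: P2: load  L6  ⟶  ISSI  (L6)  txn=BusRd  M[L6]=50
step 3: P0: load  L5  ⟶  EIII  (L5)  txn=BusRd  M[L5]=60
step 4: P3: store L3 := 7  ⟶  IIIM  (L3)  txn=BusRdX  M[L3]=90
step 5: P3: load  L6  ⟶  ISSS  (L6)  txn=BusRd  M[L6]=50
step 6: P2: store L6 := 24  ⟶  IIMI  (L6)  txn=BusUpgr  M[L6]=50
step 7: P1: load  L1  ⟶  IEII  (L1)  txn=BusRd  M[L1]=60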